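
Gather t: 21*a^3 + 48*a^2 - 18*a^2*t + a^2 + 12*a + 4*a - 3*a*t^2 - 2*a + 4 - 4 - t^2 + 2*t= 21*a^3 + 49*a^2 + 14*a + t^2*(-3*a - 1) + t*(2 - 18*a^2)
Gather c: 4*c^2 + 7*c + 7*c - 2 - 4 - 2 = 4*c^2 + 14*c - 8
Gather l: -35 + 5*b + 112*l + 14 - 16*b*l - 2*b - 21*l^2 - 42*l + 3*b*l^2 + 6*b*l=3*b + l^2*(3*b - 21) + l*(70 - 10*b) - 21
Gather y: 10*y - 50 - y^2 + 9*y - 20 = -y^2 + 19*y - 70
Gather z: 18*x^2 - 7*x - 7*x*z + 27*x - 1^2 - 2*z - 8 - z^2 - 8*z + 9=18*x^2 + 20*x - z^2 + z*(-7*x - 10)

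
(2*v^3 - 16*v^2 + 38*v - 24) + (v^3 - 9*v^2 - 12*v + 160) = 3*v^3 - 25*v^2 + 26*v + 136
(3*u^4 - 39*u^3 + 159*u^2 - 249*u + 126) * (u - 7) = 3*u^5 - 60*u^4 + 432*u^3 - 1362*u^2 + 1869*u - 882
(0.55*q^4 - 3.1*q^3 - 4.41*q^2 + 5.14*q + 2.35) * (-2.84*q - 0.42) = -1.562*q^5 + 8.573*q^4 + 13.8264*q^3 - 12.7454*q^2 - 8.8328*q - 0.987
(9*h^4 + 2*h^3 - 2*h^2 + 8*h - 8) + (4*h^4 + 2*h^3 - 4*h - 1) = 13*h^4 + 4*h^3 - 2*h^2 + 4*h - 9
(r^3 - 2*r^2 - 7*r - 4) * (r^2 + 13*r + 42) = r^5 + 11*r^4 + 9*r^3 - 179*r^2 - 346*r - 168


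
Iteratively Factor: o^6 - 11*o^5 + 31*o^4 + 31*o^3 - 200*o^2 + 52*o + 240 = (o + 2)*(o^5 - 13*o^4 + 57*o^3 - 83*o^2 - 34*o + 120) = (o + 1)*(o + 2)*(o^4 - 14*o^3 + 71*o^2 - 154*o + 120) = (o - 5)*(o + 1)*(o + 2)*(o^3 - 9*o^2 + 26*o - 24) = (o - 5)*(o - 2)*(o + 1)*(o + 2)*(o^2 - 7*o + 12) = (o - 5)*(o - 3)*(o - 2)*(o + 1)*(o + 2)*(o - 4)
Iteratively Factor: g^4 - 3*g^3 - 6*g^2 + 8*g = (g)*(g^3 - 3*g^2 - 6*g + 8) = g*(g + 2)*(g^2 - 5*g + 4) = g*(g - 4)*(g + 2)*(g - 1)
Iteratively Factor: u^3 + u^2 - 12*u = (u + 4)*(u^2 - 3*u) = u*(u + 4)*(u - 3)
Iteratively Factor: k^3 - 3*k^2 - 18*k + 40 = (k - 5)*(k^2 + 2*k - 8) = (k - 5)*(k + 4)*(k - 2)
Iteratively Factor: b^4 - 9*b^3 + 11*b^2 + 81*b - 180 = (b - 4)*(b^3 - 5*b^2 - 9*b + 45) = (b - 5)*(b - 4)*(b^2 - 9) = (b - 5)*(b - 4)*(b - 3)*(b + 3)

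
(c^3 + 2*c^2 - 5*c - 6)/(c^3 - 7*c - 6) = (c^2 + c - 6)/(c^2 - c - 6)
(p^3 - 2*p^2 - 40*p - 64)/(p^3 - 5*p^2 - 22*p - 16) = (p + 4)/(p + 1)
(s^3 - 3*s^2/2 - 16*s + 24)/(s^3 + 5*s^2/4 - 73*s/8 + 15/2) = 4*(s - 4)/(4*s - 5)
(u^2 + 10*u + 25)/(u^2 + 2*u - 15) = (u + 5)/(u - 3)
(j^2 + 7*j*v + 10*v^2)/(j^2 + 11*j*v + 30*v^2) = (j + 2*v)/(j + 6*v)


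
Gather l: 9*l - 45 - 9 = 9*l - 54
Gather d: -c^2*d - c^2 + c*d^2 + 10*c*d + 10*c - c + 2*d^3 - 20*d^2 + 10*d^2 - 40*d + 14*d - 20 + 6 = -c^2 + 9*c + 2*d^3 + d^2*(c - 10) + d*(-c^2 + 10*c - 26) - 14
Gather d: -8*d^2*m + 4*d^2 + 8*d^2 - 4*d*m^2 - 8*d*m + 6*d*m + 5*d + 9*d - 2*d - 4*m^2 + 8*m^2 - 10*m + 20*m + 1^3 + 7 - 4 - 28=d^2*(12 - 8*m) + d*(-4*m^2 - 2*m + 12) + 4*m^2 + 10*m - 24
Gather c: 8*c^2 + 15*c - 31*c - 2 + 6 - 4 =8*c^2 - 16*c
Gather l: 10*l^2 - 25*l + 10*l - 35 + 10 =10*l^2 - 15*l - 25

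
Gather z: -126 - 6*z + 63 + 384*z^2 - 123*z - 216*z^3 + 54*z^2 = -216*z^3 + 438*z^2 - 129*z - 63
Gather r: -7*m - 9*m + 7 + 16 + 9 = 32 - 16*m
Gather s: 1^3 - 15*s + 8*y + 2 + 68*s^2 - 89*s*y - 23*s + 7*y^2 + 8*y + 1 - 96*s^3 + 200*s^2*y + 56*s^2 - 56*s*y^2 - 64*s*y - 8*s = -96*s^3 + s^2*(200*y + 124) + s*(-56*y^2 - 153*y - 46) + 7*y^2 + 16*y + 4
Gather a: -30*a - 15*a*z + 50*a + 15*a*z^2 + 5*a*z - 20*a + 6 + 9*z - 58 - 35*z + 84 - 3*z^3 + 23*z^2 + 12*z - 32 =a*(15*z^2 - 10*z) - 3*z^3 + 23*z^2 - 14*z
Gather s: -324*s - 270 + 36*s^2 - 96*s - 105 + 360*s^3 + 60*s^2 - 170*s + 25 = 360*s^3 + 96*s^2 - 590*s - 350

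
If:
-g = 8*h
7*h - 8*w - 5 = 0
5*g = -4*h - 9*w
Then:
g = 8/5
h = -1/5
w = -4/5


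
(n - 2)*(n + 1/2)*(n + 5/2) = n^3 + n^2 - 19*n/4 - 5/2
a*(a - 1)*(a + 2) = a^3 + a^2 - 2*a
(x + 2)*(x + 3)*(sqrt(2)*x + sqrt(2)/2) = sqrt(2)*x^3 + 11*sqrt(2)*x^2/2 + 17*sqrt(2)*x/2 + 3*sqrt(2)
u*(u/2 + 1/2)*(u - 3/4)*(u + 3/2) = u^4/2 + 7*u^3/8 - 3*u^2/16 - 9*u/16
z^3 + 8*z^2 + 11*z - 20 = (z - 1)*(z + 4)*(z + 5)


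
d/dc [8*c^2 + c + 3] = 16*c + 1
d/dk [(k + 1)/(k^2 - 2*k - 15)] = (k^2 - 2*k - 2*(k - 1)*(k + 1) - 15)/(-k^2 + 2*k + 15)^2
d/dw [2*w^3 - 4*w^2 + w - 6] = 6*w^2 - 8*w + 1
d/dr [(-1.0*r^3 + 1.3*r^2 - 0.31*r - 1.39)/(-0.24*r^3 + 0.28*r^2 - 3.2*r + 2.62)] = (0.032*r^4 + 6.2512*r^3 - 12.934*r^2 + 7.5904*r - 5.2602)/(0.0576*r^6 - 0.1344*r^5 + 1.6144*r^4 - 3.0496*r^3 + 11.7072*r^2 - 16.768*r + 6.8644)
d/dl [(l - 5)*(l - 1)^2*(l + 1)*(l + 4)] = 5*l^4 - 8*l^3 - 60*l^2 + 44*l + 19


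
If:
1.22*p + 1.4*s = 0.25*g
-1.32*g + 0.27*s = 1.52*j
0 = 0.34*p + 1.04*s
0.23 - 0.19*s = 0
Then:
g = -11.29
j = 10.02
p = -3.70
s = 1.21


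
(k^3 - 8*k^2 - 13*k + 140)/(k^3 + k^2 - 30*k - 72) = (k^2 - 12*k + 35)/(k^2 - 3*k - 18)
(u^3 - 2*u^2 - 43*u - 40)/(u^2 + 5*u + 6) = (u^3 - 2*u^2 - 43*u - 40)/(u^2 + 5*u + 6)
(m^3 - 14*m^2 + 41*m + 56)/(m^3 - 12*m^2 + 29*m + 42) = (m - 8)/(m - 6)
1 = 1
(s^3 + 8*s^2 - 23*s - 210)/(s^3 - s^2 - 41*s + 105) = (s + 6)/(s - 3)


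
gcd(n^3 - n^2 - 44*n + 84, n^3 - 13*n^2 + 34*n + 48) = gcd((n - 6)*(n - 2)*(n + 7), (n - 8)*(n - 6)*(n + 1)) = n - 6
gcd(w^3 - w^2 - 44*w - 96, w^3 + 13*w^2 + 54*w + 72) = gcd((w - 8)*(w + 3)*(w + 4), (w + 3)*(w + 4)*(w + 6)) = w^2 + 7*w + 12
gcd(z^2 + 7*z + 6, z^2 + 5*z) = 1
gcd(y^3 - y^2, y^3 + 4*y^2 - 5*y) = y^2 - y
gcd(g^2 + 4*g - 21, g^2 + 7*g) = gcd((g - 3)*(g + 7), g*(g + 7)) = g + 7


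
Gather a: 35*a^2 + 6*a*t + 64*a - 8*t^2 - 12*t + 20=35*a^2 + a*(6*t + 64) - 8*t^2 - 12*t + 20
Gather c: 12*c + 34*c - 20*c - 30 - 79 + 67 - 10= 26*c - 52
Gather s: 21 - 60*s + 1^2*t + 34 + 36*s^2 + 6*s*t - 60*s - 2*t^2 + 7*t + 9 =36*s^2 + s*(6*t - 120) - 2*t^2 + 8*t + 64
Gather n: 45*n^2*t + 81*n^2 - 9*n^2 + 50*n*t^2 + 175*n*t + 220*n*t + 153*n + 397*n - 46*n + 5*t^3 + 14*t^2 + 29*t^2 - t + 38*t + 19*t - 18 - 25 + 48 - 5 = n^2*(45*t + 72) + n*(50*t^2 + 395*t + 504) + 5*t^3 + 43*t^2 + 56*t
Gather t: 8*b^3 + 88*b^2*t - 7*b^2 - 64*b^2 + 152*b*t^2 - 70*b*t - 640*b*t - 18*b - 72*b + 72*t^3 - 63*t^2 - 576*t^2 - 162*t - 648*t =8*b^3 - 71*b^2 - 90*b + 72*t^3 + t^2*(152*b - 639) + t*(88*b^2 - 710*b - 810)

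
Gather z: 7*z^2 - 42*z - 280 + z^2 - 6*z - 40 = 8*z^2 - 48*z - 320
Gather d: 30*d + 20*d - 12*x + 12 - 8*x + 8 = 50*d - 20*x + 20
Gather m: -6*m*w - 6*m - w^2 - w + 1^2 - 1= m*(-6*w - 6) - w^2 - w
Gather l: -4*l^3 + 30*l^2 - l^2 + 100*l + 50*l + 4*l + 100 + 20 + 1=-4*l^3 + 29*l^2 + 154*l + 121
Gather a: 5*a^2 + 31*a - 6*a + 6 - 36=5*a^2 + 25*a - 30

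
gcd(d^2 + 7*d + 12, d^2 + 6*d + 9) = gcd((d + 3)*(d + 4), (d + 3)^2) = d + 3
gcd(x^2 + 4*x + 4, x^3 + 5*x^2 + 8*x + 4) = x^2 + 4*x + 4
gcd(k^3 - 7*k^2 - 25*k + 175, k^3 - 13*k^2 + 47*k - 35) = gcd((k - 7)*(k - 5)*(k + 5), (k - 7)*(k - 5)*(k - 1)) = k^2 - 12*k + 35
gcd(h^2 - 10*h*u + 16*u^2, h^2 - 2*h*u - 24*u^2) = 1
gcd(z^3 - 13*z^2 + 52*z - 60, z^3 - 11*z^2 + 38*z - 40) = z^2 - 7*z + 10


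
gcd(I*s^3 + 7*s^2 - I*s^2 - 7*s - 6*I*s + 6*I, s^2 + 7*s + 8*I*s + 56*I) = 1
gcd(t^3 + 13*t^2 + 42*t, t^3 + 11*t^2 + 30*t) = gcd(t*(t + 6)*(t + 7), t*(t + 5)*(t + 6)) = t^2 + 6*t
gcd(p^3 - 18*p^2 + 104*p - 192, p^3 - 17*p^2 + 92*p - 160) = p^2 - 12*p + 32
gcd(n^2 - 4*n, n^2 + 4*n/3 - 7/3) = 1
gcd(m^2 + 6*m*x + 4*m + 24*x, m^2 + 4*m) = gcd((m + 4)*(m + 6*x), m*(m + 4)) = m + 4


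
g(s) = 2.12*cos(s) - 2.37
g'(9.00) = -0.87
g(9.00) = -4.30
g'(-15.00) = 1.38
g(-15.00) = -3.98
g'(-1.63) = 2.12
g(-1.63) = -2.50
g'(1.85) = -2.04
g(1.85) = -2.95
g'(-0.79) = 1.51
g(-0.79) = -0.88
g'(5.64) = 1.27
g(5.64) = -0.67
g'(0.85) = -1.59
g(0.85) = -0.97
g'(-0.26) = 0.55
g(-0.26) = -0.32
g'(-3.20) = -0.12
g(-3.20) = -4.49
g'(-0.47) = 0.96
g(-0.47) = -0.48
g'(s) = -2.12*sin(s)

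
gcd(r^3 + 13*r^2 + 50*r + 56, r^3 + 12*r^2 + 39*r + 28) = r^2 + 11*r + 28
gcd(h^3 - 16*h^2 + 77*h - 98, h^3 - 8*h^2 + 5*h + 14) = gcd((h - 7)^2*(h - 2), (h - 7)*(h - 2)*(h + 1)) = h^2 - 9*h + 14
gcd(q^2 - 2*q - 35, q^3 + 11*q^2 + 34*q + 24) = 1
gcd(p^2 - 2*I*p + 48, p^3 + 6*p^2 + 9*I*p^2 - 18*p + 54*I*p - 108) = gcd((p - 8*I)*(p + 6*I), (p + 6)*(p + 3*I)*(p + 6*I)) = p + 6*I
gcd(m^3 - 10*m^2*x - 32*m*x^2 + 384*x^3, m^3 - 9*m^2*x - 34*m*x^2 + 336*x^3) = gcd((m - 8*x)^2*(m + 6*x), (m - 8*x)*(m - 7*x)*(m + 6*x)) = -m^2 + 2*m*x + 48*x^2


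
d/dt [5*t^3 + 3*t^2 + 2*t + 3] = 15*t^2 + 6*t + 2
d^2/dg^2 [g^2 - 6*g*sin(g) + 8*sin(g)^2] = 6*g*sin(g) - 32*sin(g)^2 - 12*cos(g) + 18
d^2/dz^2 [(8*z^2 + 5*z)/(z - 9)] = 1386/(z^3 - 27*z^2 + 243*z - 729)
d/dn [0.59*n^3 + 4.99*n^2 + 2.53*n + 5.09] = 1.77*n^2 + 9.98*n + 2.53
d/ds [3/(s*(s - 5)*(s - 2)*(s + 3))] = 6*(-2*s^3 + 6*s^2 + 11*s - 15)/(s^2*(s^6 - 8*s^5 - 6*s^4 + 148*s^3 - 119*s^2 - 660*s + 900))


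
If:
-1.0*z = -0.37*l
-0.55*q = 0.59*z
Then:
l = 2.7027027027027*z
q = -1.07272727272727*z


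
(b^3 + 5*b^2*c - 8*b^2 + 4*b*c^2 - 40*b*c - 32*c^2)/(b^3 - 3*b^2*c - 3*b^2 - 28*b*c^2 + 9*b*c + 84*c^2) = (b^2 + b*c - 8*b - 8*c)/(b^2 - 7*b*c - 3*b + 21*c)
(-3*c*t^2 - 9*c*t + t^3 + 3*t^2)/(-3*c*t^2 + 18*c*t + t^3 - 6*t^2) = (t + 3)/(t - 6)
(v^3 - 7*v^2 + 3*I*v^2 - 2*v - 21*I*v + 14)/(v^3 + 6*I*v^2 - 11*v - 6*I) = (v - 7)/(v + 3*I)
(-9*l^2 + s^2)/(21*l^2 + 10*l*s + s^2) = (-3*l + s)/(7*l + s)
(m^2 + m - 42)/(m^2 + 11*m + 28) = (m - 6)/(m + 4)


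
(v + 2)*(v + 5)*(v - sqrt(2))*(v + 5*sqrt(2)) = v^4 + 4*sqrt(2)*v^3 + 7*v^3 + 28*sqrt(2)*v^2 - 70*v + 40*sqrt(2)*v - 100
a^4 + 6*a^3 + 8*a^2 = a^2*(a + 2)*(a + 4)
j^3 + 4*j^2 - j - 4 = (j - 1)*(j + 1)*(j + 4)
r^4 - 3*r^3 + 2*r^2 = r^2*(r - 2)*(r - 1)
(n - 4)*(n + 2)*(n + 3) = n^3 + n^2 - 14*n - 24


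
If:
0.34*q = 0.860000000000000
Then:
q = 2.53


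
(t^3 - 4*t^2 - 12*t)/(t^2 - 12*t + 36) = t*(t + 2)/(t - 6)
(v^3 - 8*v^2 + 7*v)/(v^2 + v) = (v^2 - 8*v + 7)/(v + 1)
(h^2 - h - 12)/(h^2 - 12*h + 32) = (h + 3)/(h - 8)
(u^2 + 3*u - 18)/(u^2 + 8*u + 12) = (u - 3)/(u + 2)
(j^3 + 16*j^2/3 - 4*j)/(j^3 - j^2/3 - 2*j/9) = 3*(j + 6)/(3*j + 1)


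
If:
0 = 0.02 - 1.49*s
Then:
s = 0.01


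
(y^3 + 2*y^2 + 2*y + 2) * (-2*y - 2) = -2*y^4 - 6*y^3 - 8*y^2 - 8*y - 4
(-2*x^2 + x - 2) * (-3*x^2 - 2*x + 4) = 6*x^4 + x^3 - 4*x^2 + 8*x - 8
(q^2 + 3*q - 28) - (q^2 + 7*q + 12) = -4*q - 40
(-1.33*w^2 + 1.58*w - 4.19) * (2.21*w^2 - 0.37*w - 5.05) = -2.9393*w^4 + 3.9839*w^3 - 3.128*w^2 - 6.4287*w + 21.1595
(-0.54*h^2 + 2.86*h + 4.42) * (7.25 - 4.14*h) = 2.2356*h^3 - 15.7554*h^2 + 2.4362*h + 32.045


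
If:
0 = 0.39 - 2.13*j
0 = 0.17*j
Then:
No Solution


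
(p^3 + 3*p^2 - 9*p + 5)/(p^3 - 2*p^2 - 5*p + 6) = (p^2 + 4*p - 5)/(p^2 - p - 6)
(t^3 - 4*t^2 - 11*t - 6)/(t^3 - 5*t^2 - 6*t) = (t + 1)/t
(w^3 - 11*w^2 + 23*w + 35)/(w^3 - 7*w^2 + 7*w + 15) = (w - 7)/(w - 3)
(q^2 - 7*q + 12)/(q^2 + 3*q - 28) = (q - 3)/(q + 7)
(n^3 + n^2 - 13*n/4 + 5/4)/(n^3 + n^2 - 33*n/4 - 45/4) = (2*n^2 - 3*n + 1)/(2*n^2 - 3*n - 9)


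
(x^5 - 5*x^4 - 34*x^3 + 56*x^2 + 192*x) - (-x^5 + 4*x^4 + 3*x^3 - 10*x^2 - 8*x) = 2*x^5 - 9*x^4 - 37*x^3 + 66*x^2 + 200*x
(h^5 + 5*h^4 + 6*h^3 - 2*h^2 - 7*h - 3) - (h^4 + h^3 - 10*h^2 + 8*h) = h^5 + 4*h^4 + 5*h^3 + 8*h^2 - 15*h - 3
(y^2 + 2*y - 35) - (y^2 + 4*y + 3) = -2*y - 38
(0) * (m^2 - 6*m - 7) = 0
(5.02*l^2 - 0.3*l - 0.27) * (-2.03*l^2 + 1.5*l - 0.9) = -10.1906*l^4 + 8.139*l^3 - 4.4199*l^2 - 0.135*l + 0.243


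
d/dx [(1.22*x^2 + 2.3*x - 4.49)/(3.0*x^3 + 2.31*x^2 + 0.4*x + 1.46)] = (-3.66*x^4 - 13.8*x^3 + 35.585*x^2 + 24.3062*x + 5.154)/(9.0*x^6 + 13.86*x^5 + 7.7361*x^4 + 10.608*x^3 + 6.9052*x^2 + 1.168*x + 2.1316)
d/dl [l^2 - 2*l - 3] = 2*l - 2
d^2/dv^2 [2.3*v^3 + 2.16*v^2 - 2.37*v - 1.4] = 13.8*v + 4.32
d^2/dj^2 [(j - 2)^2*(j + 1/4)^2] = 12*j^2 - 21*j + 33/8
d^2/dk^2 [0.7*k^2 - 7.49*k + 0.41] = 1.40000000000000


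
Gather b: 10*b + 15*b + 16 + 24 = 25*b + 40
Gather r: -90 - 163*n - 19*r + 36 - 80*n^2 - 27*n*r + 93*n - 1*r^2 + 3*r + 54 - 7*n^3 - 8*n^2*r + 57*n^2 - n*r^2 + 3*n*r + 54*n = -7*n^3 - 23*n^2 - 16*n + r^2*(-n - 1) + r*(-8*n^2 - 24*n - 16)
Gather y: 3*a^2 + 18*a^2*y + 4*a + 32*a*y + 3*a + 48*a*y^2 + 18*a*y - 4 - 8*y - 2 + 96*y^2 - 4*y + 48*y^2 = 3*a^2 + 7*a + y^2*(48*a + 144) + y*(18*a^2 + 50*a - 12) - 6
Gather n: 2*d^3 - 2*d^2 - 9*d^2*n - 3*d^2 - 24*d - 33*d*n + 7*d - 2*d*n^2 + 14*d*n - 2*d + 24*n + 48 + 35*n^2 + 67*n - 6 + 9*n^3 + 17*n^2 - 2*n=2*d^3 - 5*d^2 - 19*d + 9*n^3 + n^2*(52 - 2*d) + n*(-9*d^2 - 19*d + 89) + 42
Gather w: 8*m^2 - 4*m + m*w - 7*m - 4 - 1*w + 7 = 8*m^2 - 11*m + w*(m - 1) + 3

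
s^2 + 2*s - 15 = (s - 3)*(s + 5)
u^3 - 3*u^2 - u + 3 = (u - 3)*(u - 1)*(u + 1)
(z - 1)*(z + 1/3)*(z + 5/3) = z^3 + z^2 - 13*z/9 - 5/9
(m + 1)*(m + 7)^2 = m^3 + 15*m^2 + 63*m + 49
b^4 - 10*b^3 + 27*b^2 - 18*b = b*(b - 6)*(b - 3)*(b - 1)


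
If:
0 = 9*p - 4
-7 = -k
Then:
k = 7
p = 4/9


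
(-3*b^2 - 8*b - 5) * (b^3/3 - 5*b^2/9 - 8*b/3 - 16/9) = -b^5 - b^4 + 97*b^3/9 + 265*b^2/9 + 248*b/9 + 80/9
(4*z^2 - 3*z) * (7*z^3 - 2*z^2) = 28*z^5 - 29*z^4 + 6*z^3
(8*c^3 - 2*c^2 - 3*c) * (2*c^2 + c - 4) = 16*c^5 + 4*c^4 - 40*c^3 + 5*c^2 + 12*c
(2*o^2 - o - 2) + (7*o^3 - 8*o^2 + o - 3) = 7*o^3 - 6*o^2 - 5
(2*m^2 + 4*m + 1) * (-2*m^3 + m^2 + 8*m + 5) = -4*m^5 - 6*m^4 + 18*m^3 + 43*m^2 + 28*m + 5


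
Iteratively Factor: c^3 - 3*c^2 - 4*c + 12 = (c - 3)*(c^2 - 4) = (c - 3)*(c - 2)*(c + 2)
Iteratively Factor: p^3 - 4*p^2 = (p)*(p^2 - 4*p) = p^2*(p - 4)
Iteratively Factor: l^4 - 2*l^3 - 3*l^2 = (l - 3)*(l^3 + l^2) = l*(l - 3)*(l^2 + l) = l^2*(l - 3)*(l + 1)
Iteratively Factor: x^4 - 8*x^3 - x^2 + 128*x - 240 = (x + 4)*(x^3 - 12*x^2 + 47*x - 60) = (x - 4)*(x + 4)*(x^2 - 8*x + 15) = (x - 5)*(x - 4)*(x + 4)*(x - 3)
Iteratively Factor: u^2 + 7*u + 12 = (u + 3)*(u + 4)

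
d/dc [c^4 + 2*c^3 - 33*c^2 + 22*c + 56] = 4*c^3 + 6*c^2 - 66*c + 22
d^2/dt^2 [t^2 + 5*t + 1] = 2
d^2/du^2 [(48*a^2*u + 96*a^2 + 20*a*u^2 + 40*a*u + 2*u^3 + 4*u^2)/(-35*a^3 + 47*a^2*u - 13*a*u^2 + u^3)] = 4*(51730*a^7 - 29085*a^6*u + 119542*a^6 - 13545*a^5*u^2 - 110244*a^5*u + 13242*a^4*u^3 + 32574*a^4*u^2 - 2136*a^3*u^4 - 840*a^3*u^3 - 69*a^2*u^5 - 774*a^2*u^4 + 23*a*u^6 + 60*a*u^5 + 2*u^6)/(-42875*a^9 + 172725*a^8*u - 279720*a^7*u^2 + 235808*a^6*u^3 - 113766*a^5*u^4 + 33186*a^4*u^5 - 5968*a^3*u^6 + 648*a^2*u^7 - 39*a*u^8 + u^9)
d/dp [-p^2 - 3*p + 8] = -2*p - 3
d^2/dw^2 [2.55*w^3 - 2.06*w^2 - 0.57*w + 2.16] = 15.3*w - 4.12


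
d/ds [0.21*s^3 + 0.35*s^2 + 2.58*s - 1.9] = 0.63*s^2 + 0.7*s + 2.58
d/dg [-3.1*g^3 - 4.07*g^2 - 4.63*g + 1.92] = -9.3*g^2 - 8.14*g - 4.63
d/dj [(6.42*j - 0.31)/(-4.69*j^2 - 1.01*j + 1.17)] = (30.1098*j^2 - 2.9078*j + 7.1983)/(21.9961*j^4 + 9.4738*j^3 - 9.9545*j^2 - 2.3634*j + 1.3689)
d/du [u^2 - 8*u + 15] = 2*u - 8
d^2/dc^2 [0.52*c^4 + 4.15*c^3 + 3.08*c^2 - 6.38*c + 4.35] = 6.24*c^2 + 24.9*c + 6.16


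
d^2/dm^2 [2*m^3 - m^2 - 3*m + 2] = 12*m - 2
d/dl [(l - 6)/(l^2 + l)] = (-l^2 + 12*l + 6)/(l^2*(l^2 + 2*l + 1))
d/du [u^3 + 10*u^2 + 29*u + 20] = 3*u^2 + 20*u + 29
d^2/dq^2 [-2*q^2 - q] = -4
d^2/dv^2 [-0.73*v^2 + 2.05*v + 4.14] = -1.46000000000000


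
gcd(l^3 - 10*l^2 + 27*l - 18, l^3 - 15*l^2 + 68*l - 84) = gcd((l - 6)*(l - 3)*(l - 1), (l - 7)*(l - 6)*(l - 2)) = l - 6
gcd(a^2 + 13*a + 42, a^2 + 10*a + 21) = a + 7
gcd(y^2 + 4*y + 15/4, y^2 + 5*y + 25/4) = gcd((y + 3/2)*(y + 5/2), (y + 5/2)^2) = y + 5/2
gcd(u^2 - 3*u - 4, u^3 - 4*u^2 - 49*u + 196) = u - 4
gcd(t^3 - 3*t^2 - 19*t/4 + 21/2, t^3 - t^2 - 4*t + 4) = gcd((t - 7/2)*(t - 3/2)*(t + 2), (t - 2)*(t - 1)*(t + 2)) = t + 2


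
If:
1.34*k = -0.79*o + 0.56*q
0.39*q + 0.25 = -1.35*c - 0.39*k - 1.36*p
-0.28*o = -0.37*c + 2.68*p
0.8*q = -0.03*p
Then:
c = 90.2333196610984*q - 0.238966888564492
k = 0.186167434774523 - 220.354653527734*q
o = 374.474981933118*q - 0.315777674174507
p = -26.6666666666667*q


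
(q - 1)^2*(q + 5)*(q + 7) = q^4 + 10*q^3 + 12*q^2 - 58*q + 35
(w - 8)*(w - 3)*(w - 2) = w^3 - 13*w^2 + 46*w - 48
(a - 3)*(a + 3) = a^2 - 9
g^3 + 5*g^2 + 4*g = g*(g + 1)*(g + 4)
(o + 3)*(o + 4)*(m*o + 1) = m*o^3 + 7*m*o^2 + 12*m*o + o^2 + 7*o + 12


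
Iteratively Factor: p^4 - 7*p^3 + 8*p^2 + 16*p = (p)*(p^3 - 7*p^2 + 8*p + 16) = p*(p - 4)*(p^2 - 3*p - 4) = p*(p - 4)*(p + 1)*(p - 4)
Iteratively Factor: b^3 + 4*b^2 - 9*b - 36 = (b + 3)*(b^2 + b - 12) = (b + 3)*(b + 4)*(b - 3)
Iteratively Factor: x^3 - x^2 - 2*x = (x)*(x^2 - x - 2) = x*(x + 1)*(x - 2)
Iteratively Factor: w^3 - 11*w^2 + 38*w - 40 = (w - 5)*(w^2 - 6*w + 8) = (w - 5)*(w - 4)*(w - 2)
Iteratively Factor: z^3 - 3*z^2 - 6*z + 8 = (z + 2)*(z^2 - 5*z + 4) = (z - 4)*(z + 2)*(z - 1)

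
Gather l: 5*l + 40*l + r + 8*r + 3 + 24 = 45*l + 9*r + 27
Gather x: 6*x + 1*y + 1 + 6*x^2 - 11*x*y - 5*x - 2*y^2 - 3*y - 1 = 6*x^2 + x*(1 - 11*y) - 2*y^2 - 2*y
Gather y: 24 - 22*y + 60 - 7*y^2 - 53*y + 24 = -7*y^2 - 75*y + 108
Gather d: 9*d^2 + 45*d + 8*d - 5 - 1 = 9*d^2 + 53*d - 6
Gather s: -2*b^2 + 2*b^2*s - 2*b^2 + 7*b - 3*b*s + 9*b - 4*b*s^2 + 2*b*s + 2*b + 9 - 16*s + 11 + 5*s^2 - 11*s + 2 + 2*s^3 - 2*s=-4*b^2 + 18*b + 2*s^3 + s^2*(5 - 4*b) + s*(2*b^2 - b - 29) + 22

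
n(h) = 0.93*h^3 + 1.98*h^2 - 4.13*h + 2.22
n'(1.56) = 8.84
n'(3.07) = 34.32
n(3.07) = 35.11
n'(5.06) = 87.34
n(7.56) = 486.00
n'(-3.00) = 9.10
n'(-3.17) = 11.35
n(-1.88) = 10.80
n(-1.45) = 9.54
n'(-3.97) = 24.12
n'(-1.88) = -1.71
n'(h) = 2.79*h^2 + 3.96*h - 4.13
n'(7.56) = 185.27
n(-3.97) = -8.37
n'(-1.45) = -4.01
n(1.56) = 4.13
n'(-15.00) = 564.22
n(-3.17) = 5.58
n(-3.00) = 7.32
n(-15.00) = -2629.08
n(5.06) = 152.50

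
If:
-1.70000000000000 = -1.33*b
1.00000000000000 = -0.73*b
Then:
No Solution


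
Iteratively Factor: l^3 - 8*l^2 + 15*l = (l - 5)*(l^2 - 3*l) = (l - 5)*(l - 3)*(l)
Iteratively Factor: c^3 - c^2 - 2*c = (c)*(c^2 - c - 2) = c*(c + 1)*(c - 2)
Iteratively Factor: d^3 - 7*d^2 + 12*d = (d - 4)*(d^2 - 3*d) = d*(d - 4)*(d - 3)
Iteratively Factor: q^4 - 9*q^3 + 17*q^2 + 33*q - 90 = (q - 3)*(q^3 - 6*q^2 - q + 30) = (q - 5)*(q - 3)*(q^2 - q - 6) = (q - 5)*(q - 3)^2*(q + 2)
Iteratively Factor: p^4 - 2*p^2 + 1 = (p - 1)*(p^3 + p^2 - p - 1) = (p - 1)*(p + 1)*(p^2 - 1) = (p - 1)*(p + 1)^2*(p - 1)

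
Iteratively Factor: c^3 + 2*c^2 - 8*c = (c)*(c^2 + 2*c - 8) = c*(c - 2)*(c + 4)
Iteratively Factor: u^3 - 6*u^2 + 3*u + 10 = (u + 1)*(u^2 - 7*u + 10) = (u - 2)*(u + 1)*(u - 5)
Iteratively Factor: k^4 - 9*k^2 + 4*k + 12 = (k + 1)*(k^3 - k^2 - 8*k + 12) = (k + 1)*(k + 3)*(k^2 - 4*k + 4) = (k - 2)*(k + 1)*(k + 3)*(k - 2)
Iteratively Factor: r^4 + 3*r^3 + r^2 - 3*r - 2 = (r + 1)*(r^3 + 2*r^2 - r - 2) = (r - 1)*(r + 1)*(r^2 + 3*r + 2) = (r - 1)*(r + 1)*(r + 2)*(r + 1)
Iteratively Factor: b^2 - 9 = (b + 3)*(b - 3)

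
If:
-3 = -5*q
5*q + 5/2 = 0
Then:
No Solution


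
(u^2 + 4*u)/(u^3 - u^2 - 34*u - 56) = u/(u^2 - 5*u - 14)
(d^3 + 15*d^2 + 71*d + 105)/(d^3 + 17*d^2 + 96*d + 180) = (d^2 + 10*d + 21)/(d^2 + 12*d + 36)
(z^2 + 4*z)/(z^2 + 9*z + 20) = z/(z + 5)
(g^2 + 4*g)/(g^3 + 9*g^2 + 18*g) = (g + 4)/(g^2 + 9*g + 18)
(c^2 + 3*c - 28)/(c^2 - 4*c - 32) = (-c^2 - 3*c + 28)/(-c^2 + 4*c + 32)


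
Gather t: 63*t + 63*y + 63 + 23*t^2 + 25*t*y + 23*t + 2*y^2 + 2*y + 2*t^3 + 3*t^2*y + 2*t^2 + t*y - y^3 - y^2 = 2*t^3 + t^2*(3*y + 25) + t*(26*y + 86) - y^3 + y^2 + 65*y + 63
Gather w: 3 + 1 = 4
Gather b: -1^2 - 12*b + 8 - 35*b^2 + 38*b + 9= -35*b^2 + 26*b + 16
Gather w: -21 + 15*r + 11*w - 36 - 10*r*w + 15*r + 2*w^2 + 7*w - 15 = 30*r + 2*w^2 + w*(18 - 10*r) - 72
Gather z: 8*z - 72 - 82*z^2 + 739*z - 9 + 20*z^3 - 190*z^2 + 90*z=20*z^3 - 272*z^2 + 837*z - 81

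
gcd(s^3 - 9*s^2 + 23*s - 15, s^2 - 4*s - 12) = 1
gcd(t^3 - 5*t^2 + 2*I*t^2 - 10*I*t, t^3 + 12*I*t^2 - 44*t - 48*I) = t + 2*I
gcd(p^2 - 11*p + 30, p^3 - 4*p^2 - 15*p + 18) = p - 6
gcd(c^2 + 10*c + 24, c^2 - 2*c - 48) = c + 6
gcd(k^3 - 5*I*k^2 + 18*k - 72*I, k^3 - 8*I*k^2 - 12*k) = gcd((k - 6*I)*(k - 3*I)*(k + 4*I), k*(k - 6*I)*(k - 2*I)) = k - 6*I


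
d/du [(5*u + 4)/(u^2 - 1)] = (5*u^2 - 2*u*(5*u + 4) - 5)/(u^2 - 1)^2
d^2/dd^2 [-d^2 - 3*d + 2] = -2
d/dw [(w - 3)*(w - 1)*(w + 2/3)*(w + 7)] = 4*w^3 + 11*w^2 - 46*w + 13/3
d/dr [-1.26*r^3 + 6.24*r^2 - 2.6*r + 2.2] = -3.78*r^2 + 12.48*r - 2.6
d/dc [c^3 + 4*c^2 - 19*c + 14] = 3*c^2 + 8*c - 19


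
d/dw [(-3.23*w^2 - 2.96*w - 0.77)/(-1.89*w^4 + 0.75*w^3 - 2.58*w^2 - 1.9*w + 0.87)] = (-12.2094*w^5 - 14.3607*w^4 - 1.3812*w^3 + 0.232699999999998*w^2 - 9.5934*w - 4.0382)/(3.5721*w^8 - 2.835*w^7 + 10.3149*w^6 + 3.312*w^5 + 0.517800000000001*w^4 + 11.109*w^3 - 0.8792*w^2 - 3.306*w + 0.7569)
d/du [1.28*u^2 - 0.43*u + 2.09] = 2.56*u - 0.43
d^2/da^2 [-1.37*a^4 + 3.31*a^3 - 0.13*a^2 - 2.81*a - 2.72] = -16.44*a^2 + 19.86*a - 0.26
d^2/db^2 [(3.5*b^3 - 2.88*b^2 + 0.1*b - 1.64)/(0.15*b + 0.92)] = (0.1575*b^3 + 2.898*b^2 + 17.7744*b - 4.976664)/(0.003375*b^3 + 0.0621*b^2 + 0.38088*b + 0.778688)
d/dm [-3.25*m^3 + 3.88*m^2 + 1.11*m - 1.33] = -9.75*m^2 + 7.76*m + 1.11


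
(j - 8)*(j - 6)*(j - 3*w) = j^3 - 3*j^2*w - 14*j^2 + 42*j*w + 48*j - 144*w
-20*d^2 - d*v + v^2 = (-5*d + v)*(4*d + v)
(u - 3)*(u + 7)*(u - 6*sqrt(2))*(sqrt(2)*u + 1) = sqrt(2)*u^4 - 11*u^3 + 4*sqrt(2)*u^3 - 44*u^2 - 27*sqrt(2)*u^2 - 24*sqrt(2)*u + 231*u + 126*sqrt(2)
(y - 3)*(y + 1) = y^2 - 2*y - 3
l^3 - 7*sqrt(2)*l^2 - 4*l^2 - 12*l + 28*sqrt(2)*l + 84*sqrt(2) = (l - 6)*(l + 2)*(l - 7*sqrt(2))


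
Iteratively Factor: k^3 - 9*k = (k + 3)*(k^2 - 3*k) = k*(k + 3)*(k - 3)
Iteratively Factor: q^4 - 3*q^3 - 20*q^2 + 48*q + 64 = (q + 1)*(q^3 - 4*q^2 - 16*q + 64) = (q + 1)*(q + 4)*(q^2 - 8*q + 16) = (q - 4)*(q + 1)*(q + 4)*(q - 4)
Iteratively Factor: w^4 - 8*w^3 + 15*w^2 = (w - 3)*(w^3 - 5*w^2) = (w - 5)*(w - 3)*(w^2) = w*(w - 5)*(w - 3)*(w)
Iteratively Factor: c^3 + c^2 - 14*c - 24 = (c + 2)*(c^2 - c - 12) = (c - 4)*(c + 2)*(c + 3)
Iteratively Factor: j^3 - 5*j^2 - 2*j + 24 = (j + 2)*(j^2 - 7*j + 12) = (j - 3)*(j + 2)*(j - 4)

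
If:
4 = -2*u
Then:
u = -2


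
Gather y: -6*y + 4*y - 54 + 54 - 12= -2*y - 12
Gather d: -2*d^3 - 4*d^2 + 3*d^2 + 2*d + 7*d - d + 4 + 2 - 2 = -2*d^3 - d^2 + 8*d + 4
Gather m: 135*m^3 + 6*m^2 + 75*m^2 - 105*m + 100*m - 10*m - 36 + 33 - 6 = 135*m^3 + 81*m^2 - 15*m - 9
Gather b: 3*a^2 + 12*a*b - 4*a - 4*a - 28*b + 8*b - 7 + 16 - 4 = 3*a^2 - 8*a + b*(12*a - 20) + 5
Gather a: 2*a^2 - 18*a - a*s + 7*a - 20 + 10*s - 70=2*a^2 + a*(-s - 11) + 10*s - 90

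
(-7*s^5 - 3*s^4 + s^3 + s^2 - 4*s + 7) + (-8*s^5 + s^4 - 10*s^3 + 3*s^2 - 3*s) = -15*s^5 - 2*s^4 - 9*s^3 + 4*s^2 - 7*s + 7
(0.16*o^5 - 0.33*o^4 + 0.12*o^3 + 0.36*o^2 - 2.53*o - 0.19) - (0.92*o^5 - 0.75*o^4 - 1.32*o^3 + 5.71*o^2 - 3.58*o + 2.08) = -0.76*o^5 + 0.42*o^4 + 1.44*o^3 - 5.35*o^2 + 1.05*o - 2.27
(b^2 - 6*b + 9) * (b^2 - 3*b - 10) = b^4 - 9*b^3 + 17*b^2 + 33*b - 90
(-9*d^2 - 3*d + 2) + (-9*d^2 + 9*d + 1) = -18*d^2 + 6*d + 3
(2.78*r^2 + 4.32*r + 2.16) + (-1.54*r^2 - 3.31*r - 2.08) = 1.24*r^2 + 1.01*r + 0.0800000000000001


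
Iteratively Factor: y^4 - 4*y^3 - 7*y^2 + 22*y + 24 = (y + 1)*(y^3 - 5*y^2 - 2*y + 24) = (y - 3)*(y + 1)*(y^2 - 2*y - 8) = (y - 4)*(y - 3)*(y + 1)*(y + 2)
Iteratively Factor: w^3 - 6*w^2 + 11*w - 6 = (w - 3)*(w^2 - 3*w + 2) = (w - 3)*(w - 1)*(w - 2)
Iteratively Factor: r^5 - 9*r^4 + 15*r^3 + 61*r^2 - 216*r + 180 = (r + 3)*(r^4 - 12*r^3 + 51*r^2 - 92*r + 60) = (r - 2)*(r + 3)*(r^3 - 10*r^2 + 31*r - 30) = (r - 2)^2*(r + 3)*(r^2 - 8*r + 15) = (r - 3)*(r - 2)^2*(r + 3)*(r - 5)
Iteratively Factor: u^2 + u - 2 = (u + 2)*(u - 1)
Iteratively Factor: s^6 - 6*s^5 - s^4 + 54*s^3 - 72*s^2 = (s)*(s^5 - 6*s^4 - s^3 + 54*s^2 - 72*s) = s*(s - 3)*(s^4 - 3*s^3 - 10*s^2 + 24*s) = s*(s - 4)*(s - 3)*(s^3 + s^2 - 6*s) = s*(s - 4)*(s - 3)*(s + 3)*(s^2 - 2*s) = s^2*(s - 4)*(s - 3)*(s + 3)*(s - 2)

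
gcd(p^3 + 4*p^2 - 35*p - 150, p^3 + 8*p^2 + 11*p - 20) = p + 5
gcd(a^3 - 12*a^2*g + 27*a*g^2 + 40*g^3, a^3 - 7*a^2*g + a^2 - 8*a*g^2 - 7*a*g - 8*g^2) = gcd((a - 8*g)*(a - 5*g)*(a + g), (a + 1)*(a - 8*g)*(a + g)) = a^2 - 7*a*g - 8*g^2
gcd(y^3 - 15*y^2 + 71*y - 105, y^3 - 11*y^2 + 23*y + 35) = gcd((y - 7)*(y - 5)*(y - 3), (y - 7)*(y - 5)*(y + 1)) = y^2 - 12*y + 35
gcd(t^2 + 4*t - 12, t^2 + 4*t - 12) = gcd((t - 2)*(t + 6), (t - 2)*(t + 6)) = t^2 + 4*t - 12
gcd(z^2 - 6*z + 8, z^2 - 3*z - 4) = z - 4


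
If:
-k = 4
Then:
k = -4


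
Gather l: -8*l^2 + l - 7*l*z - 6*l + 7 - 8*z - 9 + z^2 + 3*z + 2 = -8*l^2 + l*(-7*z - 5) + z^2 - 5*z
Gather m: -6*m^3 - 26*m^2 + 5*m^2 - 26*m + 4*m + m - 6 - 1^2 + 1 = -6*m^3 - 21*m^2 - 21*m - 6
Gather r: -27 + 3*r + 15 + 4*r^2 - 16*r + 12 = 4*r^2 - 13*r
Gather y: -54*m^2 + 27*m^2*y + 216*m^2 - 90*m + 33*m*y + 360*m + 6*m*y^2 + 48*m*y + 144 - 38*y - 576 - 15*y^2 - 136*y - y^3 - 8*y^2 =162*m^2 + 270*m - y^3 + y^2*(6*m - 23) + y*(27*m^2 + 81*m - 174) - 432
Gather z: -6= -6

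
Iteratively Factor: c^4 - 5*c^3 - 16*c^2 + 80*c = (c - 4)*(c^3 - c^2 - 20*c) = c*(c - 4)*(c^2 - c - 20) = c*(c - 5)*(c - 4)*(c + 4)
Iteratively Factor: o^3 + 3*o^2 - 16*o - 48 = (o - 4)*(o^2 + 7*o + 12) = (o - 4)*(o + 4)*(o + 3)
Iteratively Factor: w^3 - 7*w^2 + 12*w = (w - 4)*(w^2 - 3*w) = (w - 4)*(w - 3)*(w)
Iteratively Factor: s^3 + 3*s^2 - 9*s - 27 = (s + 3)*(s^2 - 9) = (s - 3)*(s + 3)*(s + 3)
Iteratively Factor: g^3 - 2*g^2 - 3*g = (g - 3)*(g^2 + g) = (g - 3)*(g + 1)*(g)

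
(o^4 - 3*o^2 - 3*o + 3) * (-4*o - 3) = -4*o^5 - 3*o^4 + 12*o^3 + 21*o^2 - 3*o - 9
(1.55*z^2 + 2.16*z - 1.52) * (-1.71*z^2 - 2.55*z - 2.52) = -2.6505*z^4 - 7.6461*z^3 - 6.8148*z^2 - 1.5672*z + 3.8304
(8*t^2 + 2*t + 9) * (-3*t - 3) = -24*t^3 - 30*t^2 - 33*t - 27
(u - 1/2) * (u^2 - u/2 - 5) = u^3 - u^2 - 19*u/4 + 5/2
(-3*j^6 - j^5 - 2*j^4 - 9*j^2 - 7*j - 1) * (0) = 0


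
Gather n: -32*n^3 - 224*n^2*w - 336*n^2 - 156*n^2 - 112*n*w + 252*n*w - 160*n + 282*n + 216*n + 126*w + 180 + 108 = -32*n^3 + n^2*(-224*w - 492) + n*(140*w + 338) + 126*w + 288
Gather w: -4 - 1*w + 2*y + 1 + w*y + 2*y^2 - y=w*(y - 1) + 2*y^2 + y - 3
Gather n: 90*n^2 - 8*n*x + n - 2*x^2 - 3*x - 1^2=90*n^2 + n*(1 - 8*x) - 2*x^2 - 3*x - 1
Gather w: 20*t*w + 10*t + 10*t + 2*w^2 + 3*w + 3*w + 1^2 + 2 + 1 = 20*t + 2*w^2 + w*(20*t + 6) + 4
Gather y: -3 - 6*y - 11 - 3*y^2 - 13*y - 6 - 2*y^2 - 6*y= -5*y^2 - 25*y - 20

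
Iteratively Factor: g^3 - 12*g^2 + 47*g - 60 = (g - 4)*(g^2 - 8*g + 15) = (g - 5)*(g - 4)*(g - 3)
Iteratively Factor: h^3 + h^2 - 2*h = (h)*(h^2 + h - 2) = h*(h + 2)*(h - 1)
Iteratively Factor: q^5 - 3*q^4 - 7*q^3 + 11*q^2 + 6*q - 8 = (q - 1)*(q^4 - 2*q^3 - 9*q^2 + 2*q + 8) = (q - 1)^2*(q^3 - q^2 - 10*q - 8) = (q - 1)^2*(q + 2)*(q^2 - 3*q - 4) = (q - 1)^2*(q + 1)*(q + 2)*(q - 4)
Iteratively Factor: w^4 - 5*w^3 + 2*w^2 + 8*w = (w - 4)*(w^3 - w^2 - 2*w) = (w - 4)*(w + 1)*(w^2 - 2*w) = (w - 4)*(w - 2)*(w + 1)*(w)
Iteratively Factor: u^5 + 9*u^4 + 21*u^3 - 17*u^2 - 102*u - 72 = (u + 3)*(u^4 + 6*u^3 + 3*u^2 - 26*u - 24) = (u + 3)*(u + 4)*(u^3 + 2*u^2 - 5*u - 6) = (u + 1)*(u + 3)*(u + 4)*(u^2 + u - 6) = (u + 1)*(u + 3)^2*(u + 4)*(u - 2)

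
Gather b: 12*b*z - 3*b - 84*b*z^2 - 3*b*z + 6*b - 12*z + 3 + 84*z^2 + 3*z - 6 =b*(-84*z^2 + 9*z + 3) + 84*z^2 - 9*z - 3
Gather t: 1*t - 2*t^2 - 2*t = -2*t^2 - t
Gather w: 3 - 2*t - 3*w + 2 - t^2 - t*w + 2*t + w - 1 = -t^2 + w*(-t - 2) + 4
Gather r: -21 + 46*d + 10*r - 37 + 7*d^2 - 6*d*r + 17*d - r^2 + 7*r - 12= 7*d^2 + 63*d - r^2 + r*(17 - 6*d) - 70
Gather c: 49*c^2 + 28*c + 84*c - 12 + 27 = 49*c^2 + 112*c + 15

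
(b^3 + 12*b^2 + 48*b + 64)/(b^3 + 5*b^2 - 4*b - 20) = (b^3 + 12*b^2 + 48*b + 64)/(b^3 + 5*b^2 - 4*b - 20)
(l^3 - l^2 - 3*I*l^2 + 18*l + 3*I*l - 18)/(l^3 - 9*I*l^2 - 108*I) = (l - 1)/(l - 6*I)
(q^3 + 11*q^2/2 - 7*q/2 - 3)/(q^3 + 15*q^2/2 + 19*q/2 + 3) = (q - 1)/(q + 1)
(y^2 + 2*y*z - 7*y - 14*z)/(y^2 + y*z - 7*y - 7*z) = (y + 2*z)/(y + z)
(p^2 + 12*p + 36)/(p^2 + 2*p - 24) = (p + 6)/(p - 4)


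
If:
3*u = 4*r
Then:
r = 3*u/4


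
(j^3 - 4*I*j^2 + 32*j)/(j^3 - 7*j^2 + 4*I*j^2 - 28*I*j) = (j - 8*I)/(j - 7)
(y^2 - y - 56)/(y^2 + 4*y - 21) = (y - 8)/(y - 3)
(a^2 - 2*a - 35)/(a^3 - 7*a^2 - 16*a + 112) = (a + 5)/(a^2 - 16)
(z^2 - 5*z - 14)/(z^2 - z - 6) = (z - 7)/(z - 3)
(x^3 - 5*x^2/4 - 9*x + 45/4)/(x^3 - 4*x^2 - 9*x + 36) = (x - 5/4)/(x - 4)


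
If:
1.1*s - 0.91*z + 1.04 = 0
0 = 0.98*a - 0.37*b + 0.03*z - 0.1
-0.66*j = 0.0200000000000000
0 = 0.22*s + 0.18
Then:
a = 0.377551020408163*b + 0.097331240188383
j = -0.03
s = -0.82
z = 0.15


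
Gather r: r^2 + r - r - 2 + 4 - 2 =r^2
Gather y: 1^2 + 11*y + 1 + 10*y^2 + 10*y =10*y^2 + 21*y + 2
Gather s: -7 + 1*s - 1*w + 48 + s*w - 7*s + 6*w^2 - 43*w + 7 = s*(w - 6) + 6*w^2 - 44*w + 48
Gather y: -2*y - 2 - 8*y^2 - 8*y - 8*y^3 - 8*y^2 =-8*y^3 - 16*y^2 - 10*y - 2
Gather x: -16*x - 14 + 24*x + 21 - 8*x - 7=0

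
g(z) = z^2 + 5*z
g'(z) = 2*z + 5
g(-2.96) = -6.04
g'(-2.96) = -0.92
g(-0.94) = -3.82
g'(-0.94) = 3.12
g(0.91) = 5.38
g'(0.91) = 6.82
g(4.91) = 48.66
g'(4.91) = 14.82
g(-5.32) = 1.70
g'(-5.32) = -5.64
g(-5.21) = 1.09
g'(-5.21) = -5.42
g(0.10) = 0.51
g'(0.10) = 5.20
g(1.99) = 13.91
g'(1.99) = 8.98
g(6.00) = 66.00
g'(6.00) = 17.00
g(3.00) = 24.00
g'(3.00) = 11.00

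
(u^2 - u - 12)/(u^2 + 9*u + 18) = (u - 4)/(u + 6)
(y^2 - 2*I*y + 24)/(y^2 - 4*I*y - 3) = (-y^2 + 2*I*y - 24)/(-y^2 + 4*I*y + 3)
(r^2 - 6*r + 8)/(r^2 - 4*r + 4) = (r - 4)/(r - 2)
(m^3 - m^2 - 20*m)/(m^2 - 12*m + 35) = m*(m + 4)/(m - 7)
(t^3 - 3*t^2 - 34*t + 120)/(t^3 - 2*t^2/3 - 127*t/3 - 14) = 3*(t^2 - 9*t + 20)/(3*t^2 - 20*t - 7)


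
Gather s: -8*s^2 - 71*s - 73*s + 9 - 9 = -8*s^2 - 144*s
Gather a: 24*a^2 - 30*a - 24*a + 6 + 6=24*a^2 - 54*a + 12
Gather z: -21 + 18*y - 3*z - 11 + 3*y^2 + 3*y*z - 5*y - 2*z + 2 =3*y^2 + 13*y + z*(3*y - 5) - 30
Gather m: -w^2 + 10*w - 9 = -w^2 + 10*w - 9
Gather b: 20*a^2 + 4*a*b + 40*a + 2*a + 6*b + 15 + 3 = 20*a^2 + 42*a + b*(4*a + 6) + 18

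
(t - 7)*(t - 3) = t^2 - 10*t + 21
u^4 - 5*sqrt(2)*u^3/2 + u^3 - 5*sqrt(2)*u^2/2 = u^2*(u + 1)*(u - 5*sqrt(2)/2)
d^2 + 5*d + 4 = (d + 1)*(d + 4)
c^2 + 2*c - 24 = (c - 4)*(c + 6)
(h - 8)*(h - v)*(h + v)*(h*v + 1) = h^4*v - 8*h^3*v + h^3 - h^2*v^3 - 8*h^2 + 8*h*v^3 - h*v^2 + 8*v^2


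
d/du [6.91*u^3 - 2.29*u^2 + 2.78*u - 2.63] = 20.73*u^2 - 4.58*u + 2.78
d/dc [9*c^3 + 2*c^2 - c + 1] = 27*c^2 + 4*c - 1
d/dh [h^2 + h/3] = 2*h + 1/3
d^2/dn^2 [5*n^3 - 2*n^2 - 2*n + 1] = 30*n - 4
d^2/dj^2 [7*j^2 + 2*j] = 14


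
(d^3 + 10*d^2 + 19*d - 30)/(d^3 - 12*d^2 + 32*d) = (d^3 + 10*d^2 + 19*d - 30)/(d*(d^2 - 12*d + 32))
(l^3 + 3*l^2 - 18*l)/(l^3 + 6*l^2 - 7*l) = (l^2 + 3*l - 18)/(l^2 + 6*l - 7)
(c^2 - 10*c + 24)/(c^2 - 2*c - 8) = (c - 6)/(c + 2)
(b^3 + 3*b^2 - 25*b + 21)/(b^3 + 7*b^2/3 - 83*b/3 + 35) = 3*(b - 1)/(3*b - 5)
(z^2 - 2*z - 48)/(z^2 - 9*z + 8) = (z + 6)/(z - 1)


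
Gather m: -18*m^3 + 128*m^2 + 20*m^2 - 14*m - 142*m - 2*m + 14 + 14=-18*m^3 + 148*m^2 - 158*m + 28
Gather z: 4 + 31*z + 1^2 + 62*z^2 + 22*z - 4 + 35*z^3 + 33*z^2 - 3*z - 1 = 35*z^3 + 95*z^2 + 50*z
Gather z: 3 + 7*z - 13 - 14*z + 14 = 4 - 7*z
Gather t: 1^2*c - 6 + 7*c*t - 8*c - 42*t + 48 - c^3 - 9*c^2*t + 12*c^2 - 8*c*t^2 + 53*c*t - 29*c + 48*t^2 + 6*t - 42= -c^3 + 12*c^2 - 36*c + t^2*(48 - 8*c) + t*(-9*c^2 + 60*c - 36)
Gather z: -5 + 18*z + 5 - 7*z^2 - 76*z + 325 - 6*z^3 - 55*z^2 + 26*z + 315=-6*z^3 - 62*z^2 - 32*z + 640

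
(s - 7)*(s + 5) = s^2 - 2*s - 35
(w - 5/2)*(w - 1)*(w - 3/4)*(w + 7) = w^4 + 11*w^3/4 - 197*w^2/8 + 34*w - 105/8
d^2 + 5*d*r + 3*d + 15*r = (d + 3)*(d + 5*r)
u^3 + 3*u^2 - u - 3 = (u - 1)*(u + 1)*(u + 3)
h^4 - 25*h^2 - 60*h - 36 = (h - 6)*(h + 1)*(h + 2)*(h + 3)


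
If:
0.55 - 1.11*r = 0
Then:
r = 0.50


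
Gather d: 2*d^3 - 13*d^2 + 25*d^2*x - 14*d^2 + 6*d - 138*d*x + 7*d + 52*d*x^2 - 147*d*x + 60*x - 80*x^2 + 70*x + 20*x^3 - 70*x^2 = 2*d^3 + d^2*(25*x - 27) + d*(52*x^2 - 285*x + 13) + 20*x^3 - 150*x^2 + 130*x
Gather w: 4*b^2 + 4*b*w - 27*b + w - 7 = 4*b^2 - 27*b + w*(4*b + 1) - 7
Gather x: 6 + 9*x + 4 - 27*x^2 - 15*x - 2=-27*x^2 - 6*x + 8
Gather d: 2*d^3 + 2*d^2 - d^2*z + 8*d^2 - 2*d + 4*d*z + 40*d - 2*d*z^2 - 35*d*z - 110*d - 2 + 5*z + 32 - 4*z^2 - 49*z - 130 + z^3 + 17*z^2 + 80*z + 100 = 2*d^3 + d^2*(10 - z) + d*(-2*z^2 - 31*z - 72) + z^3 + 13*z^2 + 36*z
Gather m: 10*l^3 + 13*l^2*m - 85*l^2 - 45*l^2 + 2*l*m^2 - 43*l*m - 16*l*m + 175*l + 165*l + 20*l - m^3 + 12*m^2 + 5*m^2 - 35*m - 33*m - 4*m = 10*l^3 - 130*l^2 + 360*l - m^3 + m^2*(2*l + 17) + m*(13*l^2 - 59*l - 72)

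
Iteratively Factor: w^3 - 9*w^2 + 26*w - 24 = (w - 2)*(w^2 - 7*w + 12) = (w - 3)*(w - 2)*(w - 4)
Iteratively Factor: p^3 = (p)*(p^2) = p^2*(p)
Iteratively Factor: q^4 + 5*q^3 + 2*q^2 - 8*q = (q + 4)*(q^3 + q^2 - 2*q) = (q - 1)*(q + 4)*(q^2 + 2*q) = q*(q - 1)*(q + 4)*(q + 2)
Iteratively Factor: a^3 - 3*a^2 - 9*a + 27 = (a - 3)*(a^2 - 9) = (a - 3)^2*(a + 3)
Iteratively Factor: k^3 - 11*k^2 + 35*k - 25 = (k - 5)*(k^2 - 6*k + 5) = (k - 5)^2*(k - 1)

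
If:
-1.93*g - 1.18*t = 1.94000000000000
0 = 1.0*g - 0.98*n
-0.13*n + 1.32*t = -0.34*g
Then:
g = -1.11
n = -1.13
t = 0.17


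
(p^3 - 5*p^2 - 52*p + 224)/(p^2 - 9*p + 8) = (p^2 + 3*p - 28)/(p - 1)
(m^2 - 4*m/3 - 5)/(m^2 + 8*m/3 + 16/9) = 3*(3*m^2 - 4*m - 15)/(9*m^2 + 24*m + 16)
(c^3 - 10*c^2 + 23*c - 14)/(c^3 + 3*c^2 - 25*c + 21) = (c^2 - 9*c + 14)/(c^2 + 4*c - 21)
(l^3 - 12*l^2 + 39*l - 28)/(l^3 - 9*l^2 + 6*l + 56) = (l - 1)/(l + 2)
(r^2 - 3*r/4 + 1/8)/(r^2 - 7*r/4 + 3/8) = (2*r - 1)/(2*r - 3)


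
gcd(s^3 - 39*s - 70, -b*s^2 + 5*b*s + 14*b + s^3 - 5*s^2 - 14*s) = s^2 - 5*s - 14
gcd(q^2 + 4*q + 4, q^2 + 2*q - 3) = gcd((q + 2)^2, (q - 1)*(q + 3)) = 1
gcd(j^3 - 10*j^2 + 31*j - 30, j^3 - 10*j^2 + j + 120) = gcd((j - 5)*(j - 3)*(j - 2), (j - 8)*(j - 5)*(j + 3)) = j - 5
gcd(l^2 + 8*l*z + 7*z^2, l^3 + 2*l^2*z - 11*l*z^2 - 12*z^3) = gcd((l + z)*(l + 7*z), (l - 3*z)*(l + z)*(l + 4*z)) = l + z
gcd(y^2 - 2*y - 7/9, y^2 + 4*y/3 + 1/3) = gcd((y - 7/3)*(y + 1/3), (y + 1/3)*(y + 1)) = y + 1/3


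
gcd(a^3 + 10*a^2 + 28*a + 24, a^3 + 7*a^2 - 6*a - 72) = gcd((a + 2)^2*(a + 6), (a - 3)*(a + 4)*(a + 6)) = a + 6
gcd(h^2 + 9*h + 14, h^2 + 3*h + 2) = h + 2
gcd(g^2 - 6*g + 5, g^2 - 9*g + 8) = g - 1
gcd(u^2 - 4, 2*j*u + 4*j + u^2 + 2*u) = u + 2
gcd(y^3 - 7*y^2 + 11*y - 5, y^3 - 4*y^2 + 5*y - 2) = y^2 - 2*y + 1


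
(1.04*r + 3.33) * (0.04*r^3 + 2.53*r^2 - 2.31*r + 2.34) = 0.0416*r^4 + 2.7644*r^3 + 6.0225*r^2 - 5.2587*r + 7.7922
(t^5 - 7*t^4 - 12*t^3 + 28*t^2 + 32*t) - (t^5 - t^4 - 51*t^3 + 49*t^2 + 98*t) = -6*t^4 + 39*t^3 - 21*t^2 - 66*t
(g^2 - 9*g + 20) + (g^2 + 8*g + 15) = 2*g^2 - g + 35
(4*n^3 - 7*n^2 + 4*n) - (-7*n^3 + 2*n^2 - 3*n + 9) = 11*n^3 - 9*n^2 + 7*n - 9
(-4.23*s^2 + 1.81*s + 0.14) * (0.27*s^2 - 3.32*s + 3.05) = -1.1421*s^4 + 14.5323*s^3 - 18.8729*s^2 + 5.0557*s + 0.427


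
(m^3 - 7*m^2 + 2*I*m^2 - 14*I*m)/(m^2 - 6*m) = (m^2 + m*(-7 + 2*I) - 14*I)/(m - 6)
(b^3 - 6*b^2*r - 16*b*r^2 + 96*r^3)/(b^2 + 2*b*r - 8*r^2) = (-b^2 + 10*b*r - 24*r^2)/(-b + 2*r)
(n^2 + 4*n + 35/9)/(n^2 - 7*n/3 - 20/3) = (n + 7/3)/(n - 4)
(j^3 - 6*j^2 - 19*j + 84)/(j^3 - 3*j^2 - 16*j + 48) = (j - 7)/(j - 4)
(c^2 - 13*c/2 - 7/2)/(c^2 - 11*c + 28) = (c + 1/2)/(c - 4)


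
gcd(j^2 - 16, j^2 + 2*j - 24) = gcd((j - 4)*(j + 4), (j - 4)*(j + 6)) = j - 4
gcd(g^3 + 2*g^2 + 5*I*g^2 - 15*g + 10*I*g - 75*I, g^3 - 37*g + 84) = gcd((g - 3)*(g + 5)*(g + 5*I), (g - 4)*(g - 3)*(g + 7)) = g - 3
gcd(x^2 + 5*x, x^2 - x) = x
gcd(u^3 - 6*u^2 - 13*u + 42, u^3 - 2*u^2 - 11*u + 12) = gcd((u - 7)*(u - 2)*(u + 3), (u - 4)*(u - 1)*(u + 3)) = u + 3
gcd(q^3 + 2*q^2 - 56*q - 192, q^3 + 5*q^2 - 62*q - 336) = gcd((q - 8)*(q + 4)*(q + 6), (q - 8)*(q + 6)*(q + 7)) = q^2 - 2*q - 48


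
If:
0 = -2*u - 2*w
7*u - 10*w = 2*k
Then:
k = -17*w/2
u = -w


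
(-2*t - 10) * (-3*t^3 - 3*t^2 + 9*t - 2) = 6*t^4 + 36*t^3 + 12*t^2 - 86*t + 20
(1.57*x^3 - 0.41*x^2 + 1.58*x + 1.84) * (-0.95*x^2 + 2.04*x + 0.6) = -1.4915*x^5 + 3.5923*x^4 - 1.3954*x^3 + 1.2292*x^2 + 4.7016*x + 1.104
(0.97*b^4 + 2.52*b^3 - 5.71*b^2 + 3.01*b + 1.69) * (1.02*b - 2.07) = 0.9894*b^5 + 0.5625*b^4 - 11.0406*b^3 + 14.8899*b^2 - 4.5069*b - 3.4983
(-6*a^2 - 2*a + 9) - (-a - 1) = -6*a^2 - a + 10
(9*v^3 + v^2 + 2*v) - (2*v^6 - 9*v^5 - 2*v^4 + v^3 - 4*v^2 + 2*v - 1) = -2*v^6 + 9*v^5 + 2*v^4 + 8*v^3 + 5*v^2 + 1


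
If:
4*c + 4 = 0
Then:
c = -1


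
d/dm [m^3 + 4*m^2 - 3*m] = 3*m^2 + 8*m - 3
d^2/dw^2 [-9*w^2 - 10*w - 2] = -18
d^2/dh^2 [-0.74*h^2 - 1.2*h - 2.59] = -1.48000000000000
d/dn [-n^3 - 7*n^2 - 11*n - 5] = -3*n^2 - 14*n - 11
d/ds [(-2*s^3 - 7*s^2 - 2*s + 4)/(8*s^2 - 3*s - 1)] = (-16*s^4 + 12*s^3 + 43*s^2 - 50*s + 14)/(64*s^4 - 48*s^3 - 7*s^2 + 6*s + 1)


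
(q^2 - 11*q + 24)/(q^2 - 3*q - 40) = (q - 3)/(q + 5)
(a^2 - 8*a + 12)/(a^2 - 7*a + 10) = (a - 6)/(a - 5)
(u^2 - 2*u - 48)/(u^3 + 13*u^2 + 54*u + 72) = (u - 8)/(u^2 + 7*u + 12)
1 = 1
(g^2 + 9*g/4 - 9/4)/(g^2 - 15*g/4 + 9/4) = (g + 3)/(g - 3)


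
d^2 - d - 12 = (d - 4)*(d + 3)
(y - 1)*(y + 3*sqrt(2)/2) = y^2 - y + 3*sqrt(2)*y/2 - 3*sqrt(2)/2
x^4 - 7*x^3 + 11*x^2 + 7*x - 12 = (x - 4)*(x - 3)*(x - 1)*(x + 1)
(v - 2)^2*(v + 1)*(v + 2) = v^4 - v^3 - 6*v^2 + 4*v + 8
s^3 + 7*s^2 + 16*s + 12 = (s + 2)^2*(s + 3)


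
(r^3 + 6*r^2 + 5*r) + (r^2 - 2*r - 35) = r^3 + 7*r^2 + 3*r - 35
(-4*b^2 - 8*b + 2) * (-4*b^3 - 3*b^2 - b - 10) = 16*b^5 + 44*b^4 + 20*b^3 + 42*b^2 + 78*b - 20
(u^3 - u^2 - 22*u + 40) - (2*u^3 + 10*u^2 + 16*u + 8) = -u^3 - 11*u^2 - 38*u + 32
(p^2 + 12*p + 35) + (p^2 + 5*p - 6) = 2*p^2 + 17*p + 29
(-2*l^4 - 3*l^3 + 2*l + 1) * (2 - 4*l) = 8*l^5 + 8*l^4 - 6*l^3 - 8*l^2 + 2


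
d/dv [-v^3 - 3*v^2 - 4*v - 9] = -3*v^2 - 6*v - 4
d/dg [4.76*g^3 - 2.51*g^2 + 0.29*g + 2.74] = 14.28*g^2 - 5.02*g + 0.29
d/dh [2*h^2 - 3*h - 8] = 4*h - 3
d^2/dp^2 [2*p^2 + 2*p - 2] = 4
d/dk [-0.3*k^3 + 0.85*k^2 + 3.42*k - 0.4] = -0.9*k^2 + 1.7*k + 3.42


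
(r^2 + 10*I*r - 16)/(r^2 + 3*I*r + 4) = (r^2 + 10*I*r - 16)/(r^2 + 3*I*r + 4)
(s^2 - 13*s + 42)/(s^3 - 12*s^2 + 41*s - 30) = (s - 7)/(s^2 - 6*s + 5)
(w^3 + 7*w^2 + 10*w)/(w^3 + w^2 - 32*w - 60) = w/(w - 6)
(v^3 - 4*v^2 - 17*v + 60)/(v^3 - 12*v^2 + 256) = (v^2 - 8*v + 15)/(v^2 - 16*v + 64)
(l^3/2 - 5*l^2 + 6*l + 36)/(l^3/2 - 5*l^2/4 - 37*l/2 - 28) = 2*(l^2 - 12*l + 36)/(2*l^2 - 9*l - 56)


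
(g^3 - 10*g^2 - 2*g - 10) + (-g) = g^3 - 10*g^2 - 3*g - 10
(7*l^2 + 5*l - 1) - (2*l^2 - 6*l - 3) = 5*l^2 + 11*l + 2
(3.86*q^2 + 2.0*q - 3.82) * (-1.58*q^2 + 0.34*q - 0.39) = -6.0988*q^4 - 1.8476*q^3 + 5.2102*q^2 - 2.0788*q + 1.4898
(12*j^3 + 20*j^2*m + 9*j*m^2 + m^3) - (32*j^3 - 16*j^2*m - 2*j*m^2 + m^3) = -20*j^3 + 36*j^2*m + 11*j*m^2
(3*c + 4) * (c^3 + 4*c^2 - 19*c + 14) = 3*c^4 + 16*c^3 - 41*c^2 - 34*c + 56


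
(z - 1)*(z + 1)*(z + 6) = z^3 + 6*z^2 - z - 6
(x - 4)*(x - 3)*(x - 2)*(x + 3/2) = x^4 - 15*x^3/2 + 25*x^2/2 + 15*x - 36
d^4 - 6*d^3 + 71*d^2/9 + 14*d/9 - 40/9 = (d - 4)*(d - 5/3)*(d - 1)*(d + 2/3)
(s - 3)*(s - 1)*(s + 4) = s^3 - 13*s + 12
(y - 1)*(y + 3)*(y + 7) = y^3 + 9*y^2 + 11*y - 21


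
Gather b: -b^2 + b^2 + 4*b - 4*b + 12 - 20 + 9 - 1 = 0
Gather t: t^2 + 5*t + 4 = t^2 + 5*t + 4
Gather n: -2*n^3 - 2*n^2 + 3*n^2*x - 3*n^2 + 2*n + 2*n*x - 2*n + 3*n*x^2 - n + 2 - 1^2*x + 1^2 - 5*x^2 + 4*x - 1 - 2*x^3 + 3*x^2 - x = -2*n^3 + n^2*(3*x - 5) + n*(3*x^2 + 2*x - 1) - 2*x^3 - 2*x^2 + 2*x + 2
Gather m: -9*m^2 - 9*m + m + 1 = -9*m^2 - 8*m + 1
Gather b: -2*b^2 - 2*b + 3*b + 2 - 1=-2*b^2 + b + 1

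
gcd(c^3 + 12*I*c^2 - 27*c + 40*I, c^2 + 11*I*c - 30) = c + 5*I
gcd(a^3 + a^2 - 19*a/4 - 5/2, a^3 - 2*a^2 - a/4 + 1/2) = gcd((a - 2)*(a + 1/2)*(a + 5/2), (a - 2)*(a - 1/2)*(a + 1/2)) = a^2 - 3*a/2 - 1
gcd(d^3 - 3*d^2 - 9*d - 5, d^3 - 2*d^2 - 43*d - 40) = d + 1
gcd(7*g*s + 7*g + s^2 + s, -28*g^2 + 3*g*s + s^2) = 7*g + s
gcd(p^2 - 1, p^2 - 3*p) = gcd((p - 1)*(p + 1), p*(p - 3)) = 1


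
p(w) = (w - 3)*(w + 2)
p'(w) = 2*w - 1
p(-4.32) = 16.98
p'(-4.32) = -9.64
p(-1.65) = -1.63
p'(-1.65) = -4.30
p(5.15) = 15.37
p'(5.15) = 9.30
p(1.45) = -5.35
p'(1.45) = 1.90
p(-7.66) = 60.34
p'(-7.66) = -16.32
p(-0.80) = -4.56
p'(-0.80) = -2.60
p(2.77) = -1.10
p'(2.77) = 4.54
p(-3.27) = 7.96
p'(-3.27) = -7.54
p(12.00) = 126.00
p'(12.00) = 23.00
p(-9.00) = 84.00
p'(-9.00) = -19.00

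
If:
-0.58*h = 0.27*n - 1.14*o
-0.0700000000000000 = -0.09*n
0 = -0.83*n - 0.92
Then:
No Solution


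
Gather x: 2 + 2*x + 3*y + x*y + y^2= x*(y + 2) + y^2 + 3*y + 2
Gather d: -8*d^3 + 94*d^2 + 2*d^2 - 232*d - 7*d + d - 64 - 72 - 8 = -8*d^3 + 96*d^2 - 238*d - 144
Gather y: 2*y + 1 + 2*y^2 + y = 2*y^2 + 3*y + 1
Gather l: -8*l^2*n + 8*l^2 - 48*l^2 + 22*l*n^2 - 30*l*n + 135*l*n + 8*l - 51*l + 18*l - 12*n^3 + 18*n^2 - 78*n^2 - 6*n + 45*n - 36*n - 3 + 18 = l^2*(-8*n - 40) + l*(22*n^2 + 105*n - 25) - 12*n^3 - 60*n^2 + 3*n + 15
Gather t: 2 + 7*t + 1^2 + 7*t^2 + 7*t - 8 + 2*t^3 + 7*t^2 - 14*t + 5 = 2*t^3 + 14*t^2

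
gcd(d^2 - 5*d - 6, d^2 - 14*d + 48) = d - 6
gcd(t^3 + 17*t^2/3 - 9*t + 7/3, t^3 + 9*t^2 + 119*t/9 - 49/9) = t^2 + 20*t/3 - 7/3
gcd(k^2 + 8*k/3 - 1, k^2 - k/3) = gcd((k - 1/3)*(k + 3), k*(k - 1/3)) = k - 1/3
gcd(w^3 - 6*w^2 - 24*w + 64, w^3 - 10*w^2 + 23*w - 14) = w - 2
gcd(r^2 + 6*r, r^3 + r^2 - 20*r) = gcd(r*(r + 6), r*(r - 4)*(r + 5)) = r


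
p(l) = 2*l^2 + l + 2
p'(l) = 4*l + 1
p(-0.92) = 2.77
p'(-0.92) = -2.68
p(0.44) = 2.83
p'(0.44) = 2.76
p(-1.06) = 3.19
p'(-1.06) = -3.24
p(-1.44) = 4.71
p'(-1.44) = -4.76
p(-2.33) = 10.53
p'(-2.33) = -8.32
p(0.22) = 2.32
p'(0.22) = 1.88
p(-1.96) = 7.72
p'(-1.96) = -6.84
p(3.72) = 33.40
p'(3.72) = 15.88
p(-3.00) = 17.00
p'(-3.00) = -11.00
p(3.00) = 23.00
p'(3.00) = 13.00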